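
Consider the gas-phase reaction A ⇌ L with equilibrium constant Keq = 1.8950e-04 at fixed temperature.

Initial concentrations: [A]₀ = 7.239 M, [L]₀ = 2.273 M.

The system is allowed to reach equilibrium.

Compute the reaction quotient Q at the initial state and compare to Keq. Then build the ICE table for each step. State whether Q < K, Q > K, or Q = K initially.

Q₀ = 0.314 vs Keq = 1.8950e-04 ⇒ Q>K, reverse
Step 1:
                   A          L
  I            7.239      2.273
  C            2.271     -2.271
  E             9.51   0.001802
  solve Keq expr → x = -2.271; check Q = 1.8950e-04

Q₀ = 0.314; Q > K (proceeds reverse)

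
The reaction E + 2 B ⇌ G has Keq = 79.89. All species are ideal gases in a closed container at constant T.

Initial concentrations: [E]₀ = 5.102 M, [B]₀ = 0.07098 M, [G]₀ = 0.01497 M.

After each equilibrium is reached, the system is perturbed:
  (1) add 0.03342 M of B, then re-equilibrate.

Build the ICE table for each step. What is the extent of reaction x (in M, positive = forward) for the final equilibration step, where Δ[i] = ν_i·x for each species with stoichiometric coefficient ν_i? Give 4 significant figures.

Q₀ = 0.5824 vs Keq = 79.89 ⇒ Q<K, forward
Step 1:
                    E           B           G
  I             5.102     0.07098     0.01497
  C          -0.03021    -0.06042     0.03021
  E             5.072     0.01056     0.04518
  solve Keq expr → x = 0.03021; check Q = 79.89
Then add 0.03342 M of B.
Step 2:
                    E           B           G
  I             5.072     0.04398     0.04518
  C          -0.01584    -0.03169     0.01584
  E             5.056     0.01229     0.06102
  solve Keq expr → x = 0.01584; check Q = 79.89

x = 0.01584 M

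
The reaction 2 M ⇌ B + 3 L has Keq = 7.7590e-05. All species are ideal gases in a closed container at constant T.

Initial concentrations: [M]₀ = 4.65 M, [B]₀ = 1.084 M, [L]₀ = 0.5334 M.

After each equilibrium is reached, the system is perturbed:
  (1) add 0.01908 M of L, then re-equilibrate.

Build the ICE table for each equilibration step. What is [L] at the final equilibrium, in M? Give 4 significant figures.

Q₀ = 0.007608 vs Keq = 7.7590e-05 ⇒ Q>K, reverse
Step 1:
                   M          B          L
  I             4.65      1.084     0.5334
  C           0.2719    -0.1359    -0.4078
  E            4.922     0.9481     0.1256
  solve Keq expr → x = -0.1359; check Q = 7.7590e-05
Then add 0.01908 M of L.
Step 2:
                   M          B          L
  I            4.922     0.9481     0.1447
  C           0.0124  -0.006198   -0.01859
  E            4.934     0.9419     0.1261
  solve Keq expr → x = -0.006198; check Q = 7.7590e-05

[L]_eq = 0.1261 M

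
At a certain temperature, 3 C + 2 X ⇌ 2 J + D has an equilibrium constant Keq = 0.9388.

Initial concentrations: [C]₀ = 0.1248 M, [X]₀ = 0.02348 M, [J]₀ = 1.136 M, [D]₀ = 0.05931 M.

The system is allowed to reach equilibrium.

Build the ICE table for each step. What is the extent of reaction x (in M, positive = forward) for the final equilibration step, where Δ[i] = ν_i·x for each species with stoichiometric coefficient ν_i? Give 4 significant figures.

x = -0.05882 M

Q₀ = 7.1424e+04 vs Keq = 0.9388 ⇒ Q>K, reverse
Step 1:
                   C          X          J          D
  Initial     0.1248    0.02348      1.136    0.05931
  Change      0.1765     0.1176    -0.1176   -0.05882
  Equil       0.3013     0.1411      1.018 4.9283e-04
  solve Keq expr → x = -0.05882; check Q = 0.9388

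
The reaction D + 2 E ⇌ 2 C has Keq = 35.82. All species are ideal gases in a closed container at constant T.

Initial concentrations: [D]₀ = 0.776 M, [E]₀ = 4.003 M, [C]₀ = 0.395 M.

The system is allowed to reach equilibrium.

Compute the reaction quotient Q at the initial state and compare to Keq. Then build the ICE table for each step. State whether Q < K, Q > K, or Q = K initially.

Q₀ = 0.01255; Q < K (proceeds forward)

Q₀ = 0.01255 vs Keq = 35.82 ⇒ Q<K, forward
Step 1:
                  D         E         C
  I           0.776     4.003     0.395
  C         -0.7594    -1.519     1.519
  E         0.01657     2.484     1.914
  solve Keq expr → x = 0.7594; check Q = 35.82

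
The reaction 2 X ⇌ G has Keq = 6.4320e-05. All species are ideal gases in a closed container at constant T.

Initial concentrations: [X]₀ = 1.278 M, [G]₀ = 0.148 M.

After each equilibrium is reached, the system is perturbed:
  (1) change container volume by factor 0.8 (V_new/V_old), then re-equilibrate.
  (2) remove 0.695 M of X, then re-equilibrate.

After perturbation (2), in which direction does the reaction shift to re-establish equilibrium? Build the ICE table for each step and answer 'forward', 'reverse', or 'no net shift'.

Direction: reverse

Q₀ = 0.09061 vs Keq = 6.4320e-05 ⇒ Q>K, reverse
Step 1:
                    X           G
  init          1.278       0.148
  Δ            0.2957     -0.1478
  eq            1.574  1.5929e-04
  solve Keq expr → x = -0.1478; check Q = 6.4320e-05
Then change container volume by factor 0.8 (V_new/V_old).
Step 2:
                    X           G
  init          1.967  1.9911e-04
  Δ       -9.9504e-05  4.9752e-05
  eq            1.967  2.4886e-04
  solve Keq expr → x = 4.9752e-05; check Q = 6.4320e-05
Then remove 0.695 M of X.
Step 3:
                    X           G
  init          1.272  2.4886e-04
  Δ        2.8949e-04 -1.4474e-04
  eq            1.272  1.0412e-04
  solve Keq expr → x = -1.4474e-04; check Q = 6.4320e-05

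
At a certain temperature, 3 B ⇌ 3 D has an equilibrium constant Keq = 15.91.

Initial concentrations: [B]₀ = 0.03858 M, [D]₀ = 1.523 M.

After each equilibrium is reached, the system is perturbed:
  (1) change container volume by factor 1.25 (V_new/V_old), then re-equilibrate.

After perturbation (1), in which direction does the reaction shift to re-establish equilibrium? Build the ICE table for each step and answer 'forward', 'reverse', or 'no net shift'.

Direction: no net shift

Q₀ = 6.1520e+04 vs Keq = 15.91 ⇒ Q>K, reverse
Step 1:
                   B          D
  init       0.03858      1.523
  Δ           0.4057    -0.4057
  eq          0.4442      1.117
  solve Keq expr → x = -0.1352; check Q = 15.91
Then change container volume by factor 1.25 (V_new/V_old).
Step 2:
                   B          D
  init        0.3554     0.8939
  Δ                0          0
  eq          0.3554     0.8939
  solve Keq expr → x = 0; check Q = 15.91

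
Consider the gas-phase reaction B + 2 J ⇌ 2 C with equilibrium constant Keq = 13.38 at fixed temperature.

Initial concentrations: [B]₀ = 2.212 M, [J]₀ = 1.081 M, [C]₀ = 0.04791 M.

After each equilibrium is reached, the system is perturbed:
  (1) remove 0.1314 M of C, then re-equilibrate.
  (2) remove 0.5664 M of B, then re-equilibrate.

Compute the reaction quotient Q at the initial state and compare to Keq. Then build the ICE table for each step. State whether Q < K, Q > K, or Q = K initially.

Q₀ = 8.8801e-04 vs Keq = 13.38 ⇒ Q<K, forward
Step 1:
                   B          J          C
  init         2.212      1.081    0.04791
  Δ          -0.4442    -0.8885     0.8885
  eq           1.768     0.1925     0.9364
  solve Keq expr → x = 0.4442; check Q = 13.38
Then remove 0.1314 M of C.
Step 2:
                   B          J          C
  init         1.768     0.1925      0.805
  Δ         -0.01098   -0.02197    0.02197
  eq           1.757     0.1706     0.8269
  solve Keq expr → x = 0.01098; check Q = 13.38
Then remove 0.5664 M of B.
Step 3:
                   B          J          C
  init          1.19     0.1706     0.8269
  Δ          0.01418    0.02836   -0.02836
  eq           1.205     0.1989     0.7986
  solve Keq expr → x = -0.01418; check Q = 13.38

Q₀ = 8.8801e-04; Q < K (proceeds forward)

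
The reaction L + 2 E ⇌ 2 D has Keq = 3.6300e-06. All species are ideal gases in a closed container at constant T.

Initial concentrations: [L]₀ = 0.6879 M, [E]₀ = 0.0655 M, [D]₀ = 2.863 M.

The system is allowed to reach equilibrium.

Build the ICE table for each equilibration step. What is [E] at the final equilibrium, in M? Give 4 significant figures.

[E]_eq = 2.92 M

Q₀ = 2777 vs Keq = 3.6300e-06 ⇒ Q>K, reverse
Step 1:
                    L           E           D
  I            0.6879      0.0655       2.863
  C             1.427       2.855      -2.855
  E             2.115        2.92    0.008093
  solve Keq expr → x = -1.427; check Q = 3.6300e-06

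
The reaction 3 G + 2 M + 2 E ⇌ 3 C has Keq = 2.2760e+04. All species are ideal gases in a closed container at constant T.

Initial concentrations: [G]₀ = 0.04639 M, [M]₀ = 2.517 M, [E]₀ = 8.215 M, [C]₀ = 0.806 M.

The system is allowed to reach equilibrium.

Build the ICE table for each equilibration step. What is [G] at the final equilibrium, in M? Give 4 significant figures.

[G]_eq = 0.004013 M

Q₀ = 12.27 vs Keq = 2.2760e+04 ⇒ Q<K, forward
Step 1:
                    G           M           E           C
  init        0.04639       2.517       8.215       0.806
  Δ          -0.04238    -0.02825    -0.02825     0.04238
  eq         0.004013       2.489       8.187      0.8484
  solve Keq expr → x = 0.01413; check Q = 2.2760e+04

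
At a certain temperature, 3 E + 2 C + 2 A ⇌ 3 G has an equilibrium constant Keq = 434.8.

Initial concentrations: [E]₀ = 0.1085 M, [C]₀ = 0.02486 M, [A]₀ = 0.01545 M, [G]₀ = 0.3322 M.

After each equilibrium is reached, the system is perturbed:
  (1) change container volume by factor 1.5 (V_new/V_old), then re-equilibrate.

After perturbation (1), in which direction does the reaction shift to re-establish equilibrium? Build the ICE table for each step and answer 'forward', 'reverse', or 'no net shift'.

Q₀ = 1.9456e+08 vs Keq = 434.8 ⇒ Q>K, reverse
Step 1:
                    E           C           A           G
  init         0.1085     0.02486     0.01545      0.3322
  Δ            0.1773      0.1182      0.1182     -0.1773
  eq           0.2858      0.1431      0.1337      0.1549
  solve Keq expr → x = -0.05911; check Q = 434.8
Then change container volume by factor 1.5 (V_new/V_old).
Step 2:
                    E           C           A           G
  init         0.1906     0.09539     0.08911      0.1032
  Δ           0.02179     0.01453     0.01453    -0.02179
  eq           0.2123      0.1099      0.1036     0.08145
  solve Keq expr → x = -0.007265; check Q = 434.8

Direction: reverse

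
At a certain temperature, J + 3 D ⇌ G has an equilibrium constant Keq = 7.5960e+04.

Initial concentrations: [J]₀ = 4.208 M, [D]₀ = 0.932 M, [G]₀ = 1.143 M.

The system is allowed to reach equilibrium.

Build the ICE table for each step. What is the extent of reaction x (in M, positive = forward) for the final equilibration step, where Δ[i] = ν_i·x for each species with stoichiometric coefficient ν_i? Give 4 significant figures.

Q₀ = 0.3355 vs Keq = 7.5960e+04 ⇒ Q<K, forward
Step 1:
                   J          D          G
  Initial      4.208      0.932      1.143
  Change      -0.305     -0.915      0.305
  Equil        3.903    0.01697      1.448
  solve Keq expr → x = 0.305; check Q = 7.5960e+04

x = 0.305 M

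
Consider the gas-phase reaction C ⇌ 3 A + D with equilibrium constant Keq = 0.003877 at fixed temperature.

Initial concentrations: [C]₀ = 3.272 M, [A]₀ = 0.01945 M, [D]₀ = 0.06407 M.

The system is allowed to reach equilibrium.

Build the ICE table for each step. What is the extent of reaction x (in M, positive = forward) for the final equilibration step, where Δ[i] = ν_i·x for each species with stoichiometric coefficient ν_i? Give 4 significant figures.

x = 0.1268 M

Q₀ = 1.4408e-07 vs Keq = 0.003877 ⇒ Q<K, forward
Step 1:
                   C          A          D
  I            3.272    0.01945    0.06407
  C          -0.1268     0.3803     0.1268
  E            3.145     0.3998     0.1908
  solve Keq expr → x = 0.1268; check Q = 0.003877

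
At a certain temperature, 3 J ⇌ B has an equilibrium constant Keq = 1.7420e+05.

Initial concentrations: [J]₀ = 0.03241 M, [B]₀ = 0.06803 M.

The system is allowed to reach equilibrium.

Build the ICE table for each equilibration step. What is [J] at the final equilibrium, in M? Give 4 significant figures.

[J]_eq = 0.007594 M

Q₀ = 1998 vs Keq = 1.7420e+05 ⇒ Q<K, forward
Step 1:
                  J         B
  Initial   0.03241   0.06803
  Change   -0.02482  0.008272
  Equil    0.007594    0.0763
  solve Keq expr → x = 0.008272; check Q = 1.7420e+05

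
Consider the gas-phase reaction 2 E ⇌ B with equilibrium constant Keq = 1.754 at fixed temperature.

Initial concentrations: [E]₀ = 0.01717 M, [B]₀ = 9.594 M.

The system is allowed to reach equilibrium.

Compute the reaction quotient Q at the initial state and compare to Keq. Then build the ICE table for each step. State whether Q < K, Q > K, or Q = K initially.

Q₀ = 3.2543e+04 vs Keq = 1.754 ⇒ Q>K, reverse
Step 1:
                  E         B
  Initial   0.01717     9.594
  Change      2.184    -1.092
  Equil       2.202     8.502
  solve Keq expr → x = -1.092; check Q = 1.754

Q₀ = 3.2543e+04; Q > K (proceeds reverse)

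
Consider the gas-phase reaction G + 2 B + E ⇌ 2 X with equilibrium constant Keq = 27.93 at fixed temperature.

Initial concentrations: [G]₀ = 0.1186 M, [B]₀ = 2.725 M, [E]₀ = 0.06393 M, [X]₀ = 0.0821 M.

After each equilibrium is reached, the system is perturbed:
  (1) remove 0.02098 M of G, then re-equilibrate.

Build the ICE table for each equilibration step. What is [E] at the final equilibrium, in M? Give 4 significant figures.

[E]_eq = 0.005353 M

Q₀ = 0.1197 vs Keq = 27.93 ⇒ Q<K, forward
Step 1:
                   G          B          E          X
  I           0.1186      2.725    0.06393     0.0821
  C         -0.06022    -0.1204   -0.06022     0.1204
  E          0.05838      2.605   0.003709     0.2025
  solve Keq expr → x = 0.06022; check Q = 27.93
Then remove 0.02098 M of G.
Step 2:
                   G          B          E          X
  I           0.0374      2.605   0.003709     0.2025
  C         0.001645   0.003289   0.001645  -0.003289
  E          0.03904      2.608   0.005353     0.1993
  solve Keq expr → x = -0.001645; check Q = 27.93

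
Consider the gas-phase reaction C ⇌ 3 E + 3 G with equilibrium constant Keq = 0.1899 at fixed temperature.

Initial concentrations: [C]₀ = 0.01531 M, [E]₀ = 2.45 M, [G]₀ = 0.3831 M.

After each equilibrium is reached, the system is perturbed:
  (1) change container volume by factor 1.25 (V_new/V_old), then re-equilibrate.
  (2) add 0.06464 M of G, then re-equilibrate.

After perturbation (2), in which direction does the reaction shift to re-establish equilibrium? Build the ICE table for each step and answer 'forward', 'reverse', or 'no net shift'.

Direction: reverse

Q₀ = 54.01 vs Keq = 0.1899 ⇒ Q>K, reverse
Step 1:
                  C         E         G
  Initial   0.01531      2.45    0.3831
  Change     0.0868   -0.2604   -0.2604
  Equil      0.1021      2.19    0.1227
  solve Keq expr → x = -0.0868; check Q = 0.1899
Then change container volume by factor 1.25 (V_new/V_old).
Step 2:
                  C         E         G
  Initial   0.08169     1.752   0.09816
  Change   -0.01152   0.03457   0.03457
  Equil     0.07017     1.786    0.1327
  solve Keq expr → x = 0.01152; check Q = 0.1899
Then add 0.06464 M of G.
Step 3:
                  C         E         G
  Initial   0.07017     1.786    0.1974
  Change    0.01687   -0.0506   -0.0506
  Equil     0.08703     1.736    0.1468
  solve Keq expr → x = -0.01687; check Q = 0.1899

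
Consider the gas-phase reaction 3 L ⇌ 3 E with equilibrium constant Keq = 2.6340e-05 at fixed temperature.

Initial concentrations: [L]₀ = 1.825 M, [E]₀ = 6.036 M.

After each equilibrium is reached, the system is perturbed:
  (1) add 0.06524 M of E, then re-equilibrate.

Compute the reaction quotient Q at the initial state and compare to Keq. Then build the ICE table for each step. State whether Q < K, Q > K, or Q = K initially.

Q₀ = 36.18 vs Keq = 2.6340e-05 ⇒ Q>K, reverse
Step 1:
                    L           E
  init          1.825       6.036
  Δ             5.809      -5.809
  eq            7.634      0.2271
  solve Keq expr → x = -1.936; check Q = 2.6340e-05
Then add 0.06524 M of E.
Step 2:
                    L           E
  init          7.634      0.2924
  Δ           0.06335    -0.06335
  eq            7.697       0.229
  solve Keq expr → x = -0.02112; check Q = 2.6340e-05

Q₀ = 36.18; Q > K (proceeds reverse)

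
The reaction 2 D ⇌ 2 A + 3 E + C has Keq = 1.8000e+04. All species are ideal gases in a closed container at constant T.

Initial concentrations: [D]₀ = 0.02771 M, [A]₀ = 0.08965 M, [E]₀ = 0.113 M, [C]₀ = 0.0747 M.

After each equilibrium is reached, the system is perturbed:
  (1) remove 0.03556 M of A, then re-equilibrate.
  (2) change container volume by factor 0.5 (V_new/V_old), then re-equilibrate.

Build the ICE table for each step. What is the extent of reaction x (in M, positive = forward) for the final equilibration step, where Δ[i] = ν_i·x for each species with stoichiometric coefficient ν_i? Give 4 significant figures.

x = -3.3022e-05 M

Q₀ = 0.001128 vs Keq = 1.8000e+04 ⇒ Q<K, forward
Step 1:
                    D           A           E           C
  init        0.02771     0.08965       0.113      0.0747
  Δ          -0.02769     0.02769     0.04154     0.01385
  eq       1.5812e-05      0.1173      0.1545     0.08855
  solve Keq expr → x = 0.01385; check Q = 1.8000e+04
Then remove 0.03556 M of A.
Step 2:
                    D           A           E           C
  init     1.5812e-05     0.08178      0.1545     0.08855
  Δ       -4.7900e-06  4.7900e-06  7.1850e-06  2.3950e-06
  eq       1.1022e-05     0.08179      0.1545     0.08855
  solve Keq expr → x = 2.3950e-06; check Q = 1.8000e+04
Then change container volume by factor 0.5 (V_new/V_old).
Step 3:
                    D           A           E           C
  init     2.2043e-05      0.1636      0.3091      0.1771
  Δ        6.6044e-05 -6.6044e-05 -9.9066e-05 -3.3022e-05
  eq       8.8087e-05      0.1635       0.309      0.1771
  solve Keq expr → x = -3.3022e-05; check Q = 1.8000e+04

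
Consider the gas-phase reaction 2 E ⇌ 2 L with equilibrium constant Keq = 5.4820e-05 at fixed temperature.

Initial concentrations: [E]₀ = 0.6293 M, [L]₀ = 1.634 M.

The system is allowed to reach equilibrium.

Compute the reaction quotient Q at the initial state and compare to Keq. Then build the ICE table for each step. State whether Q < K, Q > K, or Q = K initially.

Q₀ = 6.742; Q > K (proceeds reverse)

Q₀ = 6.742 vs Keq = 5.4820e-05 ⇒ Q>K, reverse
Step 1:
                  E         L
  I          0.6293     1.634
  C           1.617    -1.617
  E           2.247   0.01663
  solve Keq expr → x = -0.8087; check Q = 5.4820e-05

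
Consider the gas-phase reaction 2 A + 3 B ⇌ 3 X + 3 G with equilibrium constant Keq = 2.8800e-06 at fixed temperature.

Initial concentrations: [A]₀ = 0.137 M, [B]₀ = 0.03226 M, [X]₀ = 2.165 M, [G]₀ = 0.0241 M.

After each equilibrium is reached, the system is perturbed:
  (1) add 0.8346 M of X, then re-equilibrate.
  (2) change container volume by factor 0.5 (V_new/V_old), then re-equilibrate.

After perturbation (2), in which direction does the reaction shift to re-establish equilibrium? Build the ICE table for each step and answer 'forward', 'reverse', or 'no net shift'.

Direction: reverse

Q₀ = 225.4 vs Keq = 2.8800e-06 ⇒ Q>K, reverse
Step 1:
                   A          B          X          G
  I            0.137    0.03226      2.165     0.0241
  C            0.016    0.02399   -0.02399   -0.02399
  E            0.153    0.05625      2.141 1.0693e-04
  solve Keq expr → x = -0.007998; check Q = 2.8800e-06
Then add 0.8346 M of X.
Step 2:
                   A          B          X          G
  I            0.153    0.05625      2.976 1.0693e-04
  C       1.9963e-05 2.9944e-05 -2.9944e-05 -2.9944e-05
  E            0.153    0.05628      2.976 7.6989e-05
  solve Keq expr → x = -9.9814e-06; check Q = 2.8800e-06
Then change container volume by factor 0.5 (V_new/V_old).
Step 3:
                   A          B          X          G
  I            0.306     0.1126      5.951 1.5398e-04
  C       2.1150e-05 3.1725e-05 -3.1725e-05 -3.1725e-05
  E           0.3061     0.1126      5.951 1.2225e-04
  solve Keq expr → x = -1.0575e-05; check Q = 2.8800e-06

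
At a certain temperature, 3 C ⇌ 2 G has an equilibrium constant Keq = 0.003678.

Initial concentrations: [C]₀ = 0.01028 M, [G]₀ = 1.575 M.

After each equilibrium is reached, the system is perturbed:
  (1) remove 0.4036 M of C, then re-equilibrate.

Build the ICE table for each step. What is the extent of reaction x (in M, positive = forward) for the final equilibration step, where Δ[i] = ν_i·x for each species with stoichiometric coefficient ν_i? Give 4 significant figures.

x = -0.02142 M

Q₀ = 2.2834e+06 vs Keq = 0.003678 ⇒ Q>K, reverse
Step 1:
                   C          G
  Initial    0.01028      1.575
  Change       2.086     -1.391
  Equil        2.097     0.1841
  solve Keq expr → x = -0.6954; check Q = 0.003678
Then remove 0.4036 M of C.
Step 2:
                   C          G
  Initial      1.693     0.1841
  Change     0.06426   -0.04284
  Equil        1.757     0.1413
  solve Keq expr → x = -0.02142; check Q = 0.003678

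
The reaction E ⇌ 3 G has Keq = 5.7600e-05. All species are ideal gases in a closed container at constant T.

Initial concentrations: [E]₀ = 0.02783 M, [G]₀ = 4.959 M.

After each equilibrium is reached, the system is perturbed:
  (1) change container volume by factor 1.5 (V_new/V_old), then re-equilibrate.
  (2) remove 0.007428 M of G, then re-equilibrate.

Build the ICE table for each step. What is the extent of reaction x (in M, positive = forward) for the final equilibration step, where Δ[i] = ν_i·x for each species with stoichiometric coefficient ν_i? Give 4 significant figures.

x = 0.002466 M

Q₀ = 4382 vs Keq = 5.7600e-05 ⇒ Q>K, reverse
Step 1:
                   E          G
  init       0.02783      4.959
  Δ            1.638     -4.913
  eq           1.666    0.04578
  solve Keq expr → x = -1.638; check Q = 5.7600e-05
Then change container volume by factor 1.5 (V_new/V_old).
Step 2:
                   E          G
  init          1.11    0.03052
  Δ        -0.003145   0.009434
  eq           1.107    0.03995
  solve Keq expr → x = 0.003145; check Q = 5.7600e-05
Then remove 0.007428 M of G.
Step 3:
                   E          G
  init         1.107    0.03253
  Δ        -0.002466   0.007398
  eq           1.105    0.03992
  solve Keq expr → x = 0.002466; check Q = 5.7600e-05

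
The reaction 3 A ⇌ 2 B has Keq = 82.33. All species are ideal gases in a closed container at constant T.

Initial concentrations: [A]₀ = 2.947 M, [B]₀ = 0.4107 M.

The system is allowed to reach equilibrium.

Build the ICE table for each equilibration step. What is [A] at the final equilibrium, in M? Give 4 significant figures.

[A]_eq = 0.3796 M

Q₀ = 0.00659 vs Keq = 82.33 ⇒ Q<K, forward
Step 1:
                   A          B
  Initial      2.947     0.4107
  Change      -2.567      1.712
  Equil       0.3796      2.122
  solve Keq expr → x = 0.8558; check Q = 82.33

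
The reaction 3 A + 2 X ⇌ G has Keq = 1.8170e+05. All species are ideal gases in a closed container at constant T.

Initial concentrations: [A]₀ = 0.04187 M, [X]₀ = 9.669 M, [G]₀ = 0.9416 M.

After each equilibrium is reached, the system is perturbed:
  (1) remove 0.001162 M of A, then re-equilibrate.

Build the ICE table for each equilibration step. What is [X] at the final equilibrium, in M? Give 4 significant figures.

Q₀ = 137.2 vs Keq = 1.8170e+05 ⇒ Q<K, forward
Step 1:
                    A           X           G
  init        0.04187       9.669      0.9416
  Δ          -0.03803    -0.02536     0.01268
  eq         0.003837       9.644      0.9543
  solve Keq expr → x = 0.01268; check Q = 1.8170e+05
Then remove 0.001162 M of A.
Step 2:
                    A           X           G
  init       0.002675       9.644      0.9543
  Δ          0.001161  7.7418e-04 -3.8709e-04
  eq         0.003836       9.644      0.9539
  solve Keq expr → x = -3.8709e-04; check Q = 1.8170e+05

[X]_eq = 9.644 M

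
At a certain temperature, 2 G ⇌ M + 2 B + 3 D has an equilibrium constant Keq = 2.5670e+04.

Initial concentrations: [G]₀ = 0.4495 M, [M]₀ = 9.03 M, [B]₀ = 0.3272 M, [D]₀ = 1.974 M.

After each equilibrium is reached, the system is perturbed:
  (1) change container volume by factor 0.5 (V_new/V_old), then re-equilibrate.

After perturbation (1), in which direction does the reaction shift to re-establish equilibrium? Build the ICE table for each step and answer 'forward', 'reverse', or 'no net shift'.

Direction: reverse

Q₀ = 36.8 vs Keq = 2.5670e+04 ⇒ Q<K, forward
Step 1:
                    G           M           B           D
  Initial      0.4495        9.03      0.3272       1.974
  Change      -0.3934      0.1967      0.3934      0.5901
  Equil       0.05609       9.227      0.7206       2.564
  solve Keq expr → x = 0.1967; check Q = 2.5670e+04
Then change container volume by factor 0.5 (V_new/V_old).
Step 2:
                    G           M           B           D
  Initial      0.1122       18.45       1.441       5.128
  Change       0.2276     -0.1138     -0.2276     -0.3413
  Equil        0.3397       18.34       1.214       4.787
  solve Keq expr → x = -0.1138; check Q = 2.5670e+04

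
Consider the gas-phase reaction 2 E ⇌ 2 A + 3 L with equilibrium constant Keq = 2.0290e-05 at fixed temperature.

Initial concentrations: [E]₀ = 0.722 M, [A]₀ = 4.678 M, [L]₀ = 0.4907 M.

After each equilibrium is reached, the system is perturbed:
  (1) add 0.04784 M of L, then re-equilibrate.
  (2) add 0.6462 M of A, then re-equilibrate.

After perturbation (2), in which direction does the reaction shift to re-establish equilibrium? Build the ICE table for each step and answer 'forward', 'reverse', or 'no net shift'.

Q₀ = 4.96 vs Keq = 2.0290e-05 ⇒ Q>K, reverse
Step 1:
                    E           A           L
  init          0.722       4.678      0.4907
  Δ            0.3201     -0.3201     -0.4802
  eq            1.042       4.358     0.01051
  solve Keq expr → x = -0.1601; check Q = 2.0290e-05
Then add 0.04784 M of L.
Step 2:
                    E           A           L
  init          1.042       4.358     0.05835
  Δ           0.03172    -0.03172    -0.04758
  eq            1.074       4.326     0.01077
  solve Keq expr → x = -0.01586; check Q = 2.0290e-05
Then add 0.6462 M of A.
Step 3:
                    E           A           L
  init          1.074       4.972     0.01077
  Δ        6.3341e-04 -6.3341e-04 -9.5011e-04
  eq            1.074       4.972    0.009822
  solve Keq expr → x = -3.1670e-04; check Q = 2.0290e-05

Direction: reverse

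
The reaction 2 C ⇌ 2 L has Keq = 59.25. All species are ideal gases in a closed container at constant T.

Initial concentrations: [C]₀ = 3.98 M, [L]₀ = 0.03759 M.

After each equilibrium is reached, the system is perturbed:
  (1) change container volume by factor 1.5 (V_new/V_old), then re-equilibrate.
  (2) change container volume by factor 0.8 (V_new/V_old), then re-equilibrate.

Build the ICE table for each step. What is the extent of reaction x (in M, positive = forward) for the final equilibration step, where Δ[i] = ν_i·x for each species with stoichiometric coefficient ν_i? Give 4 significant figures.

Q₀ = 8.9203e-05 vs Keq = 59.25 ⇒ Q<K, forward
Step 1:
                   C          L
  init          3.98    0.03759
  Δ           -3.518      3.518
  eq          0.4619      3.556
  solve Keq expr → x = 1.759; check Q = 59.25
Then change container volume by factor 1.5 (V_new/V_old).
Step 2:
                   C          L
  init         0.308       2.37
  Δ                0          0
  eq           0.308       2.37
  solve Keq expr → x = 0; check Q = 59.25
Then change container volume by factor 0.8 (V_new/V_old).
Step 3:
                   C          L
  init        0.3849      2.963
  Δ                0          0
  eq          0.3849      2.963
  solve Keq expr → x = 0; check Q = 59.25

x = 0 M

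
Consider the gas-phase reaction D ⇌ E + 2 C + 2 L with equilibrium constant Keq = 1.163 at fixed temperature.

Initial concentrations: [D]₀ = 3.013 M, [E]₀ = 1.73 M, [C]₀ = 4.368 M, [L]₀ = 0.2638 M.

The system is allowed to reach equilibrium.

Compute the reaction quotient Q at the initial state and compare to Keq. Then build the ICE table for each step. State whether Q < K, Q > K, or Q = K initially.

Q₀ = 0.7624; Q < K (proceeds forward)

Q₀ = 0.7624 vs Keq = 1.163 ⇒ Q<K, forward
Step 1:
                   D          E          C          L
  init         3.013       1.73      4.368     0.2638
  Δ         -0.02706    0.02706    0.05411    0.05411
  eq           2.986      1.757      4.422     0.3179
  solve Keq expr → x = 0.02706; check Q = 1.163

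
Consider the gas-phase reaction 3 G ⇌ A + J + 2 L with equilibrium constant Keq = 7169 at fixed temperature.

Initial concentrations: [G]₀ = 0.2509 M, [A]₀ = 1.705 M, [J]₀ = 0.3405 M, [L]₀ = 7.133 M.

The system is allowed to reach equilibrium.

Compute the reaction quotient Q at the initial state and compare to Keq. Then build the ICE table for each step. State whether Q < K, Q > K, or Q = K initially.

Q₀ = 1870 vs Keq = 7169 ⇒ Q<K, forward
Step 1:
                    G           A           J           L
  Initial      0.2509       1.705      0.3405       7.133
  Change     -0.08451     0.02817     0.02817     0.05634
  Equil        0.1664       1.733      0.3687       7.189
  solve Keq expr → x = 0.02817; check Q = 7169

Q₀ = 1870; Q < K (proceeds forward)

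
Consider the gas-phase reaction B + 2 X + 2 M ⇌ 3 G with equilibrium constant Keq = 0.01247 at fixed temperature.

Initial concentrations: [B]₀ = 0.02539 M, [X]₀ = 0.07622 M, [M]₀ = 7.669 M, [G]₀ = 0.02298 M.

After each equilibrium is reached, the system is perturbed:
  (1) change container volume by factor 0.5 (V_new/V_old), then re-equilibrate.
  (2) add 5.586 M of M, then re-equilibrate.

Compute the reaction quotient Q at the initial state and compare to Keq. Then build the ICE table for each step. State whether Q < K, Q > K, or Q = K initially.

Q₀ = 0.001399 vs Keq = 0.01247 ⇒ Q<K, forward
Step 1:
                    B           X           M           G
  init        0.02539     0.07622       7.669     0.02298
  Δ         -0.005516    -0.01103    -0.01103     0.01655
  eq          0.01987     0.06519       7.658     0.03953
  solve Keq expr → x = 0.005516; check Q = 0.01247
Then change container volume by factor 0.5 (V_new/V_old).
Step 2:
                    B           X           M           G
  init        0.03975      0.1304       15.32     0.07906
  Δ         -0.008665    -0.01733    -0.01733       0.026
  eq          0.03108       0.113        15.3      0.1051
  solve Keq expr → x = 0.008665; check Q = 0.01247
Then add 5.586 M of M.
Step 3:
                    B           X           M           G
  init        0.03108       0.113       20.88      0.1051
  Δ         -0.004083   -0.008167   -0.008167     0.01225
  eq            0.027      0.1049       20.88      0.1173
  solve Keq expr → x = 0.004083; check Q = 0.01247

Q₀ = 0.001399; Q < K (proceeds forward)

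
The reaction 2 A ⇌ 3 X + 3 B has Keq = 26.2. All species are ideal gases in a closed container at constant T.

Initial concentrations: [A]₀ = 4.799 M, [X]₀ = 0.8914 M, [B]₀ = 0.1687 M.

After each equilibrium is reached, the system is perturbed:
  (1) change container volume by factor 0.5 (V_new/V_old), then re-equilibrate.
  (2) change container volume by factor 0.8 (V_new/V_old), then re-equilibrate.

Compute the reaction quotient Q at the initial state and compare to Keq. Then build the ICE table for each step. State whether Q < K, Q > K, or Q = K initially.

Q₀ = 1.4766e-04; Q < K (proceeds forward)

Q₀ = 1.4766e-04 vs Keq = 26.2 ⇒ Q<K, forward
Step 1:
                   A          X          B
  I            4.799     0.8914     0.1687
  C           -1.392      2.088      2.088
  E            3.407       2.98      2.257
  solve Keq expr → x = 0.6961; check Q = 26.2
Then change container volume by factor 0.5 (V_new/V_old).
Step 2:
                   A          X          B
  I            6.814      5.959      4.514
  C            1.147      -1.72      -1.72
  E            7.961      4.239      2.793
  solve Keq expr → x = -0.5734; check Q = 26.2
Then change container volume by factor 0.8 (V_new/V_old).
Step 3:
                   A          X          B
  I            9.951      5.299      3.492
  C           0.3581    -0.5372    -0.5372
  E            10.31      4.761      2.955
  solve Keq expr → x = -0.1791; check Q = 26.2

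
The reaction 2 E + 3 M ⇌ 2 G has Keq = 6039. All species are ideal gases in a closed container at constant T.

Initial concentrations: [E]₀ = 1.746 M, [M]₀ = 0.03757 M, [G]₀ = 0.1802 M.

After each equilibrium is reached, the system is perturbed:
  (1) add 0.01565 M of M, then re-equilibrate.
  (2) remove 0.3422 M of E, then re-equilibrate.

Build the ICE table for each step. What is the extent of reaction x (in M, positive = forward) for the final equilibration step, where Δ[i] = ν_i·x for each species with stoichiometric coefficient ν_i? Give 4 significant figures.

x = -6.8478e-04 M

Q₀ = 200.9 vs Keq = 6039 ⇒ Q<K, forward
Step 1:
                  E         M         G
  I           1.746   0.03757    0.1802
  C        -0.01645  -0.02468   0.01645
  E            1.73   0.01289    0.1967
  solve Keq expr → x = 0.008227; check Q = 6039
Then add 0.01565 M of M.
Step 2:
                  E         M         G
  I            1.73   0.02854    0.1967
  C        -0.01011  -0.01516   0.01011
  E           1.719   0.01338    0.2068
  solve Keq expr → x = 0.005053; check Q = 6039
Then remove 0.3422 M of E.
Step 3:
                  E         M         G
  I           1.377   0.01338    0.2068
  C         0.00137  0.002054  -0.00137
  E           1.379   0.01543    0.2054
  solve Keq expr → x = -6.8478e-04; check Q = 6039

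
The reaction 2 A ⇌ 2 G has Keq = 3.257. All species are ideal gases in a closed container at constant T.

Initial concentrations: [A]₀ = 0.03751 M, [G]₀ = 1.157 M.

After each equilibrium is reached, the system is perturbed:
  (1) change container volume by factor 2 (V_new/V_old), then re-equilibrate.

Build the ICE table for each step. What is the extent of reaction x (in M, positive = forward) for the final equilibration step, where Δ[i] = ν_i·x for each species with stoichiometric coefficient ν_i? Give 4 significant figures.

Q₀ = 951.4 vs Keq = 3.257 ⇒ Q>K, reverse
Step 1:
                  A         G
  I         0.03751     1.157
  C          0.3884   -0.3884
  E          0.4259    0.7686
  solve Keq expr → x = -0.1942; check Q = 3.257
Then change container volume by factor 2 (V_new/V_old).
Step 2:
                  A         G
  I          0.2129    0.3843
  C               0         0
  E          0.2129    0.3843
  solve Keq expr → x = 0; check Q = 3.257

x = 0 M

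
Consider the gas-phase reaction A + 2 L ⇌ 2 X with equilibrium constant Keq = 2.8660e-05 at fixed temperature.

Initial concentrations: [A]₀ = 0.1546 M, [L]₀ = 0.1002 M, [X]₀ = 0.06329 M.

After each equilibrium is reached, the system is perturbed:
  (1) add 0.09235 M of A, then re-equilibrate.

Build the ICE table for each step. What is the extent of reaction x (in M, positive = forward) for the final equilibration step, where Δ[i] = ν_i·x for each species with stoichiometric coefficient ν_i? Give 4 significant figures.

Q₀ = 2.581 vs Keq = 2.8660e-05 ⇒ Q>K, reverse
Step 1:
                   A          L          X
  Initial     0.1546     0.1002    0.06329
  Change     0.03146    0.06291   -0.06291
  Equil       0.1861     0.1631 3.7666e-04
  solve Keq expr → x = -0.03146; check Q = 2.8660e-05
Then add 0.09235 M of A.
Step 2:
                   A          L          X
  Initial     0.2784     0.1631 3.7666e-04
  Change  -4.1910e-05 -8.3820e-05 8.3820e-05
  Equil       0.2784      0.163 4.6048e-04
  solve Keq expr → x = 4.1910e-05; check Q = 2.8660e-05

x = 4.1910e-05 M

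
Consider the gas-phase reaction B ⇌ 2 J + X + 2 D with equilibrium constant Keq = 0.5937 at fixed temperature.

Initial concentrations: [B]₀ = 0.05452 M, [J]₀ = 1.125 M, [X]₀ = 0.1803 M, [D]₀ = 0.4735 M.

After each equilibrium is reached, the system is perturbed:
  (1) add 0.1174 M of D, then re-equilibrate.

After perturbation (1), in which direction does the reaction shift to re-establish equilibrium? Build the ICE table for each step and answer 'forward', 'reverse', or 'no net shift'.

Q₀ = 0.9384 vs Keq = 0.5937 ⇒ Q>K, reverse
Step 1:
                    B           J           X           D
  init        0.05452       1.125      0.1803      0.4735
  Δ           0.01328    -0.02656    -0.01328    -0.02656
  eq           0.0678       1.098       0.167      0.4469
  solve Keq expr → x = -0.01328; check Q = 0.5937
Then add 0.1174 M of D.
Step 2:
                    B           J           X           D
  init         0.0678       1.098       0.167      0.5643
  Δ           0.01526    -0.03053    -0.01526    -0.03053
  eq          0.08307       1.068      0.1518      0.5338
  solve Keq expr → x = -0.01526; check Q = 0.5937

Direction: reverse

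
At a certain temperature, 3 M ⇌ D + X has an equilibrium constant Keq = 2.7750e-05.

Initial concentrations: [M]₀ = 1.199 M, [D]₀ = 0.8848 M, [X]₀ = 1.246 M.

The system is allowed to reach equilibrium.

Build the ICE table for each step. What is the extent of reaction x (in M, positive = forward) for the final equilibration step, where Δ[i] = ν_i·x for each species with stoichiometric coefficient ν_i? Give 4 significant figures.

Q₀ = 0.6396 vs Keq = 2.7750e-05 ⇒ Q>K, reverse
Step 1:
                   M          D          X
  I            1.199     0.8848      1.246
  C            2.641    -0.8805    -0.8805
  E             3.84   0.004301     0.3655
  solve Keq expr → x = -0.8805; check Q = 2.7750e-05

x = -0.8805 M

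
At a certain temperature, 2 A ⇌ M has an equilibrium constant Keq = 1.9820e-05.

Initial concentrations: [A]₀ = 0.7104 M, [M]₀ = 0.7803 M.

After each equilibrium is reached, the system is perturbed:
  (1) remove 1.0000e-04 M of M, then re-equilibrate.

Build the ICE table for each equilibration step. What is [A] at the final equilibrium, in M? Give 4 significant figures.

Q₀ = 1.546 vs Keq = 1.9820e-05 ⇒ Q>K, reverse
Step 1:
                  A         M
  I          0.7104    0.7803
  C            1.56   -0.7802
  E           2.271 1.0220e-04
  solve Keq expr → x = -0.7802; check Q = 1.9820e-05
Then remove 1.0000e-04 M of M.
Step 2:
                  A         M
  I           2.271 2.2021e-06
  C       -1.9996e-04 9.9982e-05
  E           2.271 1.0218e-04
  solve Keq expr → x = 9.9982e-05; check Q = 1.9820e-05

[A]_eq = 2.271 M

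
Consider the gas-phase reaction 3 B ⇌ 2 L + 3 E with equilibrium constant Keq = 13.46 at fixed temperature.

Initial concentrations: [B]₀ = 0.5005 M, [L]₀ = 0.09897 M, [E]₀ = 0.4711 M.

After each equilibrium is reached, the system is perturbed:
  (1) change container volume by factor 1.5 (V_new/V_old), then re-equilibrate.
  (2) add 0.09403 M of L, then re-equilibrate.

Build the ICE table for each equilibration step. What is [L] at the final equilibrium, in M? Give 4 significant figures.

[L]_eq = 0.3124 M

Q₀ = 0.008168 vs Keq = 13.46 ⇒ Q<K, forward
Step 1:
                    B           L           E
  Initial      0.5005     0.09897      0.4711
  Change      -0.3394      0.2262      0.3394
  Equil        0.1611      0.3252      0.8105
  solve Keq expr → x = 0.1131; check Q = 13.46
Then change container volume by factor 1.5 (V_new/V_old).
Step 2:
                    B           L           E
  Initial      0.1074      0.2168      0.5403
  Change     -0.01922     0.01281     0.01922
  Equil        0.0882      0.2296      0.5595
  solve Keq expr → x = 0.006405; check Q = 13.46
Then add 0.09403 M of L.
Step 3:
                    B           L           E
  Initial      0.0882      0.3237      0.5595
  Change      0.01684    -0.01123    -0.01684
  Equil         0.105      0.3124      0.5427
  solve Keq expr → x = -0.005613; check Q = 13.46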